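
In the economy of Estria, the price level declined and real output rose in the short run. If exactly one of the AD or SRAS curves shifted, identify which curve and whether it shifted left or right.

P fell and Y rose. An AD shift moves P and Y in the same direction; an SRAS shift moves them in opposite directions.
Here P and Y moved in opposite directions, so the SRAS curve shifted.
Since Y rose, SRAS shifted right.

SRAS shifted right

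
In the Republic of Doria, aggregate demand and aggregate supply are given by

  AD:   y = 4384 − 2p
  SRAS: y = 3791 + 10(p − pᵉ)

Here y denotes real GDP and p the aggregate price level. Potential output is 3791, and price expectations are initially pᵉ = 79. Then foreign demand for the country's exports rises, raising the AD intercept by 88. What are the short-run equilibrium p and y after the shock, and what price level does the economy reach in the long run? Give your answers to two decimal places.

Short run: p = 122.58, y = 4226.83. Long run: p = 340.50.

AD shifts right: new AD is y = 4472 − 2p. With pᵉ = 79, SRAS is y = 3001 + 10p.
Short run: 4472 − 2p = 3001 + 10p gives 1471 = 12p, so p = 122.58 and y = 4472 − 2p = 4226.83.
y = 4226.83 is above potential 3791; expectations adjust and SRAS shifts left until y = 3791.
Long run: on the new AD curve, 3791 = 4472 − 2p gives p = 340.50.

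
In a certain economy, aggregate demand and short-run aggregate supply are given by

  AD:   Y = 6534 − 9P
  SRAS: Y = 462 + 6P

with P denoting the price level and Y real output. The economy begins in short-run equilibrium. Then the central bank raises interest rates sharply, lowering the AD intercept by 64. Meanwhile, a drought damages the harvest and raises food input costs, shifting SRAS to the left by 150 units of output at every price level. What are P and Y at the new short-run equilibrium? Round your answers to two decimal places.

P = 410.53, Y = 2775.20

After both shocks: AD is Y = 6470 − 9P and SRAS is Y = 312 + 6P.
Setting them equal: 6158 = 15P, so P = 410.53.
Substituting into AD, Y = 2775.20.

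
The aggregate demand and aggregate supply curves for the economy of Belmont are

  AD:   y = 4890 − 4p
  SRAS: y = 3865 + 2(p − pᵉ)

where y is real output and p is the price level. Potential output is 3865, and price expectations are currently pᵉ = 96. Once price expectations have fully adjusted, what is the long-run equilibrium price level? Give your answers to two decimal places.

Short run: with pᵉ = 96, SRAS is y = 3673 + 2p. Setting AD = SRAS gives 1217 = 6p, so p = 202.83 and y = 4890 − 4p = 4078.67.
Output 4078.67 is above potential 3865, so over time expected prices rise and SRAS shifts left until y returns to 3865.
Long run: y = 3865 on the AD curve gives 3865 = 4890 − 4p, so p = 256.25.

Long-run p = 256.25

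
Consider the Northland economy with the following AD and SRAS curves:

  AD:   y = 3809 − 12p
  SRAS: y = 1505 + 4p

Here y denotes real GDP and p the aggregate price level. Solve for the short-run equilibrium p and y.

p = 144, y = 2081

Set AD = SRAS: 3809 − 12p = 1505 + 4p, so 2304 = 16p and p = 144.
Then y = 3809 − 12·144 = 2081.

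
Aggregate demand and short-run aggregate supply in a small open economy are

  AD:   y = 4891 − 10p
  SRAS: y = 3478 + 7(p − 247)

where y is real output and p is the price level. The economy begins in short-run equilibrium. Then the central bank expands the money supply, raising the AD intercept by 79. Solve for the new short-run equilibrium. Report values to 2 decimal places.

p = 189.47, y = 3075.29

This is a positive demand shock: AD shifts right.
New AD: y = 4970 − 10p.
SRAS can be written y = 1749 + 7p.
Set AD = SRAS: 4970 − 10p = 1749 + 7p, so 3221 = 17p and p = 189.47.
Substituting into AD, y = 3075.29.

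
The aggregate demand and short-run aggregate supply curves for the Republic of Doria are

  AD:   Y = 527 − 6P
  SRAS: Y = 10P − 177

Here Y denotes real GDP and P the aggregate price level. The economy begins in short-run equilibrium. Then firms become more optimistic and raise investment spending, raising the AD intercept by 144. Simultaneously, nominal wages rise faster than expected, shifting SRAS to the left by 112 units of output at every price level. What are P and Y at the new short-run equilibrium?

P = 60, Y = 311

After both shocks: AD is Y = 671 − 6P and SRAS is Y = 10P − 289.
Setting them equal: 960 = 16P, so P = 60.
Y = 671 − 6·60 = 311.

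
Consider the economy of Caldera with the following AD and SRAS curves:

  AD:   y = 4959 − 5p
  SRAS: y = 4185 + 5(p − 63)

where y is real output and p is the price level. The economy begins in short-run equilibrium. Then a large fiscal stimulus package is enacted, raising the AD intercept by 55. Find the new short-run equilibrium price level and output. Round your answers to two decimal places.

p = 114.40, y = 4442.00

This is a positive demand shock: AD shifts right.
New AD: y = 5014 − 5p.
SRAS can be written y = 3870 + 5p.
Set AD = SRAS: 5014 − 5p = 3870 + 5p, so 1144 = 10p and p = 114.40.
Substituting into AD, y = 4442.00.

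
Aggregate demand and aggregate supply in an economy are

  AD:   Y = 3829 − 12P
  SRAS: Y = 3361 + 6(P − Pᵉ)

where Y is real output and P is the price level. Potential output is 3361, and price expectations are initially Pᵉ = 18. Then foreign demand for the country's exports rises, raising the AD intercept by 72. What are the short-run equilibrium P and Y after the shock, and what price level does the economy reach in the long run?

Short run: P = 36, Y = 3469. Long run: P = 45.

AD shifts right: new AD is Y = 3901 − 12P. With Pᵉ = 18, SRAS is Y = 3253 + 6P.
Short run: 3901 − 12P = 3253 + 6P gives 648 = 18P, so P = 36 and Y = 3901 − 12·36 = 3469.
Y = 3469 is above potential 3361; expectations adjust and SRAS shifts left until Y = 3361.
Long run: on the new AD curve, 3361 = 3901 − 12P gives P = 45.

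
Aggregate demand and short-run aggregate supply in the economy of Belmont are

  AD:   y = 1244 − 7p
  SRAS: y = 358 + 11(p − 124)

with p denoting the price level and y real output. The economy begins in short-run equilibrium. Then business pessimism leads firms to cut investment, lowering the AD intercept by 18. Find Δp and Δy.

Δp = -1, Δy = -11

This is a negative demand shock: AD shifts left.
New AD: y = 1226 − 7p.
SRAS can be written y = 11p − 1006.
Set AD = SRAS: 1226 − 7p = 11p − 1006, so 2232 = 18p and p = 124.
y = 1226 − 7·124 = 358.
Initially p = 125, y = 369, so Δp = -1 and Δy = -11.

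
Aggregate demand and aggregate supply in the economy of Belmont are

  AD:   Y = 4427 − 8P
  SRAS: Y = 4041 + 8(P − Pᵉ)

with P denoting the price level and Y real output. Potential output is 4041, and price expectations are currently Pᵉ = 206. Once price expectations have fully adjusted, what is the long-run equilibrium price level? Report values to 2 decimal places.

Long-run P = 48.25

Short run: with Pᵉ = 206, SRAS is Y = 2393 + 8P. Setting AD = SRAS gives 2034 = 16P, so P = 127.13 and Y = 4427 − 8P = 3410.00.
Output 3410.00 is below potential 4041, so over time expected prices fall and SRAS shifts right until Y returns to 4041.
Long run: Y = 4041 on the AD curve gives 4041 = 4427 − 8P, so P = 48.25.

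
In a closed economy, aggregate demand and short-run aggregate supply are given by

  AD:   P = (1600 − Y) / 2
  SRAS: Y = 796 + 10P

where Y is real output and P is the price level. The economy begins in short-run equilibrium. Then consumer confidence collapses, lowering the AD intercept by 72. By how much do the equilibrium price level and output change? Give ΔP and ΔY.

ΔP = -6, ΔY = -60

This is a negative demand shock: AD shifts left.
New AD: Y = 1528 − 2P.
Set AD = SRAS: 1528 − 2P = 796 + 10P, so 732 = 12P and P = 61.
Y = 1528 − 2·61 = 1406.
Initially P = 67, Y = 1466, so ΔP = -6 and ΔY = -60.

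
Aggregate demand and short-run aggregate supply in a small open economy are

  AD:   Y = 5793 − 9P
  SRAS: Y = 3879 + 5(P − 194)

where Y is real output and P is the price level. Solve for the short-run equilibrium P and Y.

Write SRAS as Y = 3879 + 5P − 970 = 2909 + 5P.
Set AD = SRAS: 5793 − 9P = 2909 + 5P, so 2884 = 14P and P = 206.
Then Y = 5793 − 9·206 = 3939.

P = 206, Y = 3939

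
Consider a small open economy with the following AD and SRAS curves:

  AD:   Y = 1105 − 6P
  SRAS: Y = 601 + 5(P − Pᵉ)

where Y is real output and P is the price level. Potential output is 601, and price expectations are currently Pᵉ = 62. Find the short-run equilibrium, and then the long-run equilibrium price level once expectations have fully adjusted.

Short run: P = 74, Y = 661. Long run: P = 84.

Short run: with Pᵉ = 62, SRAS is Y = 291 + 5P. Setting AD = SRAS gives 814 = 11P, so P = 74 and Y = 1105 − 6·74 = 661.
Output 661 is above potential 601, so over time expected prices rise and SRAS shifts left until Y returns to 601.
Long run: Y = 601 on the AD curve gives 601 = 1105 − 6P, so P = 84.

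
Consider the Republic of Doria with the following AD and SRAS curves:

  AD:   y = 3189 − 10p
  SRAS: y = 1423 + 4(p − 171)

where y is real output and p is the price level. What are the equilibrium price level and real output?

p = 175, y = 1439

Write SRAS as y = 1423 + 4p − 684 = 739 + 4p.
Set AD = SRAS: 3189 − 10p = 739 + 4p, so 2450 = 14p and p = 175.
Then y = 3189 − 10·175 = 1439.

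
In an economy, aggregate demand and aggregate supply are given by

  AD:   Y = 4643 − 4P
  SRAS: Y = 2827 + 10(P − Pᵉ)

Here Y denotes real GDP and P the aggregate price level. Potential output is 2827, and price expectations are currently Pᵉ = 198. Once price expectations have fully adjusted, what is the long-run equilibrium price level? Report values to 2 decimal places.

Long-run P = 454.00

Short run: with Pᵉ = 198, SRAS is Y = 847 + 10P. Setting AD = SRAS gives 3796 = 14P, so P = 271.14 and Y = 4643 − 4P = 3558.43.
Output 3558.43 is above potential 2827, so over time expected prices rise and SRAS shifts left until Y returns to 2827.
Long run: Y = 2827 on the AD curve gives 2827 = 4643 − 4P, so P = 454.00.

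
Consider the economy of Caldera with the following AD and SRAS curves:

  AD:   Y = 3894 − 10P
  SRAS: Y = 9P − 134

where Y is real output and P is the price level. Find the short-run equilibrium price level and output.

Set AD = SRAS: 3894 − 10P = 9P − 134, so 4028 = 19P and P = 212.
Then Y = 3894 − 10·212 = 1774.

P = 212, Y = 1774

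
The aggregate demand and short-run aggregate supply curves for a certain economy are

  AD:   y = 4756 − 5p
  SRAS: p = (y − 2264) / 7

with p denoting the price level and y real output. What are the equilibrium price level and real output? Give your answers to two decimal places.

p = 207.67, y = 3717.67

Rearrange SRAS to y = 2264 + 7p.
Set AD = SRAS: 4756 − 5p = 2264 + 7p, so 2492 = 12p and p = 207.67.
Substituting into AD, y = 4756 − 5p = 3717.67.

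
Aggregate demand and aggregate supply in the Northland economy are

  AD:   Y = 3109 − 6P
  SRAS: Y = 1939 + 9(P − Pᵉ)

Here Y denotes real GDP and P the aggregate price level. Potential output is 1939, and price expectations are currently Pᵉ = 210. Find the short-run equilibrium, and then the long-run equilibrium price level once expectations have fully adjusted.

Short run: with Pᵉ = 210, SRAS is Y = 49 + 9P. Setting AD = SRAS gives 3060 = 15P, so P = 204 and Y = 3109 − 6·204 = 1885.
Output 1885 is below potential 1939, so over time expected prices fall and SRAS shifts right until Y returns to 1939.
Long run: Y = 1939 on the AD curve gives 1939 = 3109 − 6P, so P = 195.

Short run: P = 204, Y = 1885. Long run: P = 195.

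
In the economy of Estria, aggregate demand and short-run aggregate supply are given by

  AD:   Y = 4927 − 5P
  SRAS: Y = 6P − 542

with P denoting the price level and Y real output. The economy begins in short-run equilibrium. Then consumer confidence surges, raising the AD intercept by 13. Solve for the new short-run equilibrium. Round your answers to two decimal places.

P = 498.36, Y = 2448.18

This is a positive demand shock: AD shifts right.
New AD: Y = 4940 − 5P.
Set AD = SRAS: 4940 − 5P = 6P − 542, so 5482 = 11P and P = 498.36.
Substituting into AD, Y = 2448.18.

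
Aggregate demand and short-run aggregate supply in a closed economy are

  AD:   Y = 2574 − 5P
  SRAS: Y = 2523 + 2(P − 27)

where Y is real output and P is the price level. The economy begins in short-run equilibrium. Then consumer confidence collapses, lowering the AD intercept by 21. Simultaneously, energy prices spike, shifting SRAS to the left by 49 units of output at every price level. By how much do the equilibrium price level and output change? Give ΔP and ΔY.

ΔP = +4, ΔY = -41

After both shocks: AD is Y = 2553 − 5P and SRAS is Y = 2420 + 2P.
Setting them equal: 133 = 7P, so P = 19.
Y = 2553 − 5·19 = 2458.
Initially P = 15, Y = 2499, so ΔP = +4 and ΔY = -41.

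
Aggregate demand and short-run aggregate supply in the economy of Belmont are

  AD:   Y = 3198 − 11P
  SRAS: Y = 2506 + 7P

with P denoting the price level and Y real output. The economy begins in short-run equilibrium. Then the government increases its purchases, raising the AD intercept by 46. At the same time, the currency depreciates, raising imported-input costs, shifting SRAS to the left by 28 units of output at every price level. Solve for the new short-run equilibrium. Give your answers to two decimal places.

P = 42.56, Y = 2775.89

After both shocks: AD is Y = 3244 − 11P and SRAS is Y = 2478 + 7P.
Setting them equal: 766 = 18P, so P = 42.56.
Substituting into AD, Y = 2775.89.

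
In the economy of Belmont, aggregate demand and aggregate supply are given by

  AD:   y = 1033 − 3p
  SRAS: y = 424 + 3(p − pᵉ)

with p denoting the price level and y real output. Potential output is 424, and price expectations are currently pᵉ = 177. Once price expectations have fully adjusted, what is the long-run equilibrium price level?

Short run: with pᵉ = 177, SRAS is y = 3p − 107. Setting AD = SRAS gives 1140 = 6p, so p = 190 and y = 1033 − 3·190 = 463.
Output 463 is above potential 424, so over time expected prices rise and SRAS shifts left until y returns to 424.
Long run: y = 424 on the AD curve gives 424 = 1033 − 3p, so p = 203.

Long-run p = 203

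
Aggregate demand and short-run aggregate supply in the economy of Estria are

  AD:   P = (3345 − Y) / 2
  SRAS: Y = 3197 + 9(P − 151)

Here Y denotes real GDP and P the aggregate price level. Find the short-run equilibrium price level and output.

Write SRAS as Y = 3197 + 9P − 1359 = 1838 + 9P.
Rearrange AD to Y = 3345 − 2P.
Set AD = SRAS: 3345 − 2P = 1838 + 9P, so 1507 = 11P and P = 137.
Then Y = 3345 − 2·137 = 3071.

P = 137, Y = 3071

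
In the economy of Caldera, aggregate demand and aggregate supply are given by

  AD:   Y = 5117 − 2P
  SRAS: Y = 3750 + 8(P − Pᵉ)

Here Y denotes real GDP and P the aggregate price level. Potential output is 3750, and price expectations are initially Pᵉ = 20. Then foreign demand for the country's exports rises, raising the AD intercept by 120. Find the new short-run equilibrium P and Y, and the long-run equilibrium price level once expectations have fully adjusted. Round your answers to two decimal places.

Short run: P = 164.70, Y = 4907.60. Long run: P = 743.50.

AD shifts right: new AD is Y = 5237 − 2P. With Pᵉ = 20, SRAS is Y = 3590 + 8P.
Short run: 5237 − 2P = 3590 + 8P gives 1647 = 10P, so P = 164.70 and Y = 5237 − 2P = 4907.60.
Y = 4907.60 is above potential 3750; expectations adjust and SRAS shifts left until Y = 3750.
Long run: on the new AD curve, 3750 = 5237 − 2P gives P = 743.50.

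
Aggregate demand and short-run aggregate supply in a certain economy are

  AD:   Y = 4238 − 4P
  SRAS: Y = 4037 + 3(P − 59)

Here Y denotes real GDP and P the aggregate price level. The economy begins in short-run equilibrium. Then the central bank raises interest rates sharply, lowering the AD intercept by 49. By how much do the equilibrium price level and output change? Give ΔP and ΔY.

This is a negative demand shock: AD shifts left.
New AD: Y = 4189 − 4P.
SRAS can be written Y = 3860 + 3P.
Set AD = SRAS: 4189 − 4P = 3860 + 3P, so 329 = 7P and P = 47.
Y = 4189 − 4·47 = 4001.
Initially P = 54, Y = 4022, so ΔP = -7 and ΔY = -21.

ΔP = -7, ΔY = -21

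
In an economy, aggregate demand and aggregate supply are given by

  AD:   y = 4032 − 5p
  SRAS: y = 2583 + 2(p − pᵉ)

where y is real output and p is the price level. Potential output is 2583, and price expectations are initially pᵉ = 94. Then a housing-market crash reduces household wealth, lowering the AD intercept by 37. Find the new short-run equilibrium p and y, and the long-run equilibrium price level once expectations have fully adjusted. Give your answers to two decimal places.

AD shifts left: new AD is y = 3995 − 5p. With pᵉ = 94, SRAS is y = 2395 + 2p.
Short run: 3995 − 5p = 2395 + 2p gives 1600 = 7p, so p = 228.57 and y = 3995 − 5p = 2852.14.
y = 2852.14 is above potential 2583; expectations adjust and SRAS shifts left until y = 2583.
Long run: on the new AD curve, 2583 = 3995 − 5p gives p = 282.40.

Short run: p = 228.57, y = 2852.14. Long run: p = 282.40.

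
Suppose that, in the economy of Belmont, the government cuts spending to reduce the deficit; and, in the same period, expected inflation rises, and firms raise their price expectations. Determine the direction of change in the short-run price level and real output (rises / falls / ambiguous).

Price level: ambiguous; output: falls

The first event is a negative demand shock: AD shifts left, which by itself pushes P down and Y down.
The second is an adverse supply shock: SRAS shifts left, which by itself pushes P up and Y down.
The two shocks push P in opposite directions, so the effect on P is ambiguous. Both shocks push Y down, so Y falls.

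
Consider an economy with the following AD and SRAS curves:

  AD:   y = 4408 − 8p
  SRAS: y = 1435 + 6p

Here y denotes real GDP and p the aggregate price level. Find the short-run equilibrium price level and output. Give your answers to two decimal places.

Set AD = SRAS: 4408 − 8p = 1435 + 6p, so 2973 = 14p and p = 212.36.
Substituting into AD, y = 4408 − 8p = 2709.14.

p = 212.36, y = 2709.14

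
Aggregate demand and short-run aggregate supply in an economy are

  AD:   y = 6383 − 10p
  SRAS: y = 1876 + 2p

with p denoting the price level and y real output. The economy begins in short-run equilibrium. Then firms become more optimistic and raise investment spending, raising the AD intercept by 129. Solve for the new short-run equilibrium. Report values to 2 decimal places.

This is a positive demand shock: AD shifts right.
New AD: y = 6512 − 10p.
Set AD = SRAS: 6512 − 10p = 1876 + 2p, so 4636 = 12p and p = 386.33.
Substituting into AD, y = 2648.67.

p = 386.33, y = 2648.67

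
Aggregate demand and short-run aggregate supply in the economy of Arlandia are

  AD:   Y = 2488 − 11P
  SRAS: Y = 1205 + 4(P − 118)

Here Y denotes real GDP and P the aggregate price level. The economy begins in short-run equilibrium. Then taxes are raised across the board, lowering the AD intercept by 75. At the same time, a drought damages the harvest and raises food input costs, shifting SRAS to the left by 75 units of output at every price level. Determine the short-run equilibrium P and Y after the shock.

After both shocks: AD is Y = 2413 − 11P and SRAS is Y = 658 + 4P.
Setting them equal: 1755 = 15P, so P = 117.
Y = 2413 − 11·117 = 1126.

P = 117, Y = 1126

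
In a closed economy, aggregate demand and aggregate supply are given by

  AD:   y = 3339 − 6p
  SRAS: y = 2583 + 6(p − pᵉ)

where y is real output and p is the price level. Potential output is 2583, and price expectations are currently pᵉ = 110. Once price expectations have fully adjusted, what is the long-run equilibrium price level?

Short run: with pᵉ = 110, SRAS is y = 1923 + 6p. Setting AD = SRAS gives 1416 = 12p, so p = 118 and y = 3339 − 6·118 = 2631.
Output 2631 is above potential 2583, so over time expected prices rise and SRAS shifts left until y returns to 2583.
Long run: y = 2583 on the AD curve gives 2583 = 3339 − 6p, so p = 126.

Long-run p = 126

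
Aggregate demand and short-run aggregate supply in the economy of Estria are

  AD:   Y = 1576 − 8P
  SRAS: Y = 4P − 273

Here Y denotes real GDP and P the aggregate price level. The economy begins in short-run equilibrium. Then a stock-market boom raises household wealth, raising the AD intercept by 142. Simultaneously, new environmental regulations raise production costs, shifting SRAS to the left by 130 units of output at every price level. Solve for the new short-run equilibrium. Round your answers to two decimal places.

P = 176.75, Y = 304.00

After both shocks: AD is Y = 1718 − 8P and SRAS is Y = 4P − 403.
Setting them equal: 2121 = 12P, so P = 176.75.
Substituting into AD, Y = 304.00.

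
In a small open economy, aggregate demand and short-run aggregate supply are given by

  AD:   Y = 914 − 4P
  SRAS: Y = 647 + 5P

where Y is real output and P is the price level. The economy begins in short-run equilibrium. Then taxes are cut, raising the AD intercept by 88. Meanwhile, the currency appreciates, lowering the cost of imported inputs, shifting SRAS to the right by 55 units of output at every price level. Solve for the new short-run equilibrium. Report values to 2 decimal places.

After both shocks: AD is Y = 1002 − 4P and SRAS is Y = 702 + 5P.
Setting them equal: 300 = 9P, so P = 33.33.
Substituting into AD, Y = 868.67.

P = 33.33, Y = 868.67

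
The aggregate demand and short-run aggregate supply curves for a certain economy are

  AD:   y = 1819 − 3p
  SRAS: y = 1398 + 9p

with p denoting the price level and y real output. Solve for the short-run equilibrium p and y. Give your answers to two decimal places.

Set AD = SRAS: 1819 − 3p = 1398 + 9p, so 421 = 12p and p = 35.08.
Substituting into AD, y = 1819 − 3p = 1713.75.

p = 35.08, y = 1713.75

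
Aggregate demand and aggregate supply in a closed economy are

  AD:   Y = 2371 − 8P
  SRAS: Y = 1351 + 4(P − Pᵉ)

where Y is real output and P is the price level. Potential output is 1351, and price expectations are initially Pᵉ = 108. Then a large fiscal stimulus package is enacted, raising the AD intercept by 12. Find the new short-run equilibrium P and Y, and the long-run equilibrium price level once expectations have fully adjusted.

Short run: P = 122, Y = 1407. Long run: P = 129.

AD shifts right: new AD is Y = 2383 − 8P. With Pᵉ = 108, SRAS is Y = 919 + 4P.
Short run: 2383 − 8P = 919 + 4P gives 1464 = 12P, so P = 122 and Y = 2383 − 8·122 = 1407.
Y = 1407 is above potential 1351; expectations adjust and SRAS shifts left until Y = 1351.
Long run: on the new AD curve, 1351 = 2383 − 8P gives P = 129.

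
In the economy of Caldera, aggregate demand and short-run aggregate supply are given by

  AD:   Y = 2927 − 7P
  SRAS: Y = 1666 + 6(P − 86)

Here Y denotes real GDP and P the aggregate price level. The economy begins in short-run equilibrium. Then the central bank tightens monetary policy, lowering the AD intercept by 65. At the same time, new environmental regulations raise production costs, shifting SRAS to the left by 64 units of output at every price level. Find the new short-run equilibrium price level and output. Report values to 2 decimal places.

P = 136.62, Y = 1905.69

After both shocks: AD is Y = 2862 − 7P and SRAS is Y = 1086 + 6P.
Setting them equal: 1776 = 13P, so P = 136.62.
Substituting into AD, Y = 1905.69.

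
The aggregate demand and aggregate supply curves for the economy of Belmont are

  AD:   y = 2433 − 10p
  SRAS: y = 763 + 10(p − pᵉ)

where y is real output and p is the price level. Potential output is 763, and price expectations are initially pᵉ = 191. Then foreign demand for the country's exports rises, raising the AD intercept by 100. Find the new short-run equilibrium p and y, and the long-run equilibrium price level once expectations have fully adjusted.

Short run: p = 184, y = 693. Long run: p = 177.

AD shifts right: new AD is y = 2533 − 10p. With pᵉ = 191, SRAS is y = 10p − 1147.
Short run: 2533 − 10p = 10p − 1147 gives 3680 = 20p, so p = 184 and y = 2533 − 10·184 = 693.
y = 693 is below potential 763; expectations adjust and SRAS shifts right until y = 763.
Long run: on the new AD curve, 763 = 2533 − 10p gives p = 177.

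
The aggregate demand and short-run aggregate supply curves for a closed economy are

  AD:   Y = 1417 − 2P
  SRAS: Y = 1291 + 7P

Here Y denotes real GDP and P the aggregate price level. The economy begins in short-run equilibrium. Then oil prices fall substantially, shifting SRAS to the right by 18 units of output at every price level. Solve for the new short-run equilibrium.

This is a positive supply shock: SRAS shifts right.
New SRAS: Y = 1309 + 7P.
Set AD = SRAS: 1417 − 2P = 1309 + 7P, so 108 = 9P and P = 12.
Y = 1417 − 2·12 = 1393.

P = 12, Y = 1393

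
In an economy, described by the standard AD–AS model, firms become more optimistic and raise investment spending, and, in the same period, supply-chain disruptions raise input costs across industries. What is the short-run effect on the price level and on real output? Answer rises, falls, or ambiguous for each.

The first event is a positive demand shock: AD shifts right, which by itself pushes P up and Y up.
The second is an adverse supply shock: SRAS shifts left, which by itself pushes P up and Y down.
Both shocks push P up, so P rises. The two shocks push Y in opposite directions, so the effect on Y is ambiguous.

Price level: rises; output: ambiguous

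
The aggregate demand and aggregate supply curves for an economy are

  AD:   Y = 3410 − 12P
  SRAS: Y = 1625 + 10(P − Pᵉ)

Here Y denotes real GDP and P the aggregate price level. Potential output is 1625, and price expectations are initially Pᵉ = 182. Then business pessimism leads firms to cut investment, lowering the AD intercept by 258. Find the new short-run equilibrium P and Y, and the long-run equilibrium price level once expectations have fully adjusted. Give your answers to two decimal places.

Short run: P = 152.14, Y = 1326.36. Long run: P = 127.25.

AD shifts left: new AD is Y = 3152 − 12P. With Pᵉ = 182, SRAS is Y = 10P − 195.
Short run: 3152 − 12P = 10P − 195 gives 3347 = 22P, so P = 152.14 and Y = 3152 − 12P = 1326.36.
Y = 1326.36 is below potential 1625; expectations adjust and SRAS shifts right until Y = 1625.
Long run: on the new AD curve, 1625 = 3152 − 12P gives P = 127.25.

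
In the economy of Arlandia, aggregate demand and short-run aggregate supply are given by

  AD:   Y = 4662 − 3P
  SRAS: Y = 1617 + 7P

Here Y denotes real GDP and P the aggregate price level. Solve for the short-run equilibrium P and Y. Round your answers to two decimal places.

P = 304.50, Y = 3748.50

Set AD = SRAS: 4662 − 3P = 1617 + 7P, so 3045 = 10P and P = 304.50.
Substituting into AD, Y = 4662 − 3P = 3748.50.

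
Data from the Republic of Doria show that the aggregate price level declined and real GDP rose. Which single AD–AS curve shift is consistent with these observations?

P fell and Y rose. An AD shift moves P and Y in the same direction; an SRAS shift moves them in opposite directions.
Here P and Y moved in opposite directions, so the SRAS curve shifted.
Since Y rose, SRAS shifted right.

SRAS shifted right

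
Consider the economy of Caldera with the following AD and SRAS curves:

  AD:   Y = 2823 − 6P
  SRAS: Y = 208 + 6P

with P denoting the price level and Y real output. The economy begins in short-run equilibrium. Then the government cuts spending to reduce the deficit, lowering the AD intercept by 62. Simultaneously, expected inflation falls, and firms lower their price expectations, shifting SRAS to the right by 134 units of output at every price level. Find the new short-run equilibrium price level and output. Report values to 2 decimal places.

P = 201.58, Y = 1551.50

After both shocks: AD is Y = 2761 − 6P and SRAS is Y = 342 + 6P.
Setting them equal: 2419 = 12P, so P = 201.58.
Substituting into AD, Y = 1551.50.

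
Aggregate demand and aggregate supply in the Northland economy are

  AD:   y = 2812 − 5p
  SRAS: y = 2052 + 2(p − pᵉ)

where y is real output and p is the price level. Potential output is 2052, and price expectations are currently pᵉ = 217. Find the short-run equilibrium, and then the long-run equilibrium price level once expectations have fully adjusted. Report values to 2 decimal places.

Short run: with pᵉ = 217, SRAS is y = 1618 + 2p. Setting AD = SRAS gives 1194 = 7p, so p = 170.57 and y = 2812 − 5p = 1959.14.
Output 1959.14 is below potential 2052, so over time expected prices fall and SRAS shifts right until y returns to 2052.
Long run: y = 2052 on the AD curve gives 2052 = 2812 − 5p, so p = 152.00.

Short run: p = 170.57, y = 1959.14. Long run: p = 152.00.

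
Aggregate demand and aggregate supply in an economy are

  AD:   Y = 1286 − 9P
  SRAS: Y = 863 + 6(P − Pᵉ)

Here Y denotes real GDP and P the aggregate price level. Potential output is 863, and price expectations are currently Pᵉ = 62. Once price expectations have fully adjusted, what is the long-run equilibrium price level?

Short run: with Pᵉ = 62, SRAS is Y = 491 + 6P. Setting AD = SRAS gives 795 = 15P, so P = 53 and Y = 1286 − 9·53 = 809.
Output 809 is below potential 863, so over time expected prices fall and SRAS shifts right until Y returns to 863.
Long run: Y = 863 on the AD curve gives 863 = 1286 − 9P, so P = 47.

Long-run P = 47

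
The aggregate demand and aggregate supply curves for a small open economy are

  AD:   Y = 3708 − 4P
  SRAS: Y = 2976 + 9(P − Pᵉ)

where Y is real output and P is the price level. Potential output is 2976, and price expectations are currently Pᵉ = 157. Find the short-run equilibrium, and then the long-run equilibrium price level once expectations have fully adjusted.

Short run: with Pᵉ = 157, SRAS is Y = 1563 + 9P. Setting AD = SRAS gives 2145 = 13P, so P = 165 and Y = 3708 − 4·165 = 3048.
Output 3048 is above potential 2976, so over time expected prices rise and SRAS shifts left until Y returns to 2976.
Long run: Y = 2976 on the AD curve gives 2976 = 3708 − 4P, so P = 183.

Short run: P = 165, Y = 3048. Long run: P = 183.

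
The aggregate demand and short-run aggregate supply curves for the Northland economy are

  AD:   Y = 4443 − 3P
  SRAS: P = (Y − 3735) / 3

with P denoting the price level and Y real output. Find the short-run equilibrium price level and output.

Rearrange SRAS to Y = 3735 + 3P.
Set AD = SRAS: 4443 − 3P = 3735 + 3P, so 708 = 6P and P = 118.
Then Y = 4443 − 3·118 = 4089.

P = 118, Y = 4089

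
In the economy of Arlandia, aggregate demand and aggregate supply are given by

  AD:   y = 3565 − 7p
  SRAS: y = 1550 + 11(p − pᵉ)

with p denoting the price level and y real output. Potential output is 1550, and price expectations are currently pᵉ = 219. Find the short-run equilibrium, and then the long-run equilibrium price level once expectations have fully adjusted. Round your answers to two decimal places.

Short run: p = 245.78, y = 1844.56. Long run: p = 287.86.

Short run: with pᵉ = 219, SRAS is y = 11p − 859. Setting AD = SRAS gives 4424 = 18p, so p = 245.78 and y = 3565 − 7p = 1844.56.
Output 1844.56 is above potential 1550, so over time expected prices rise and SRAS shifts left until y returns to 1550.
Long run: y = 1550 on the AD curve gives 1550 = 3565 − 7p, so p = 287.86.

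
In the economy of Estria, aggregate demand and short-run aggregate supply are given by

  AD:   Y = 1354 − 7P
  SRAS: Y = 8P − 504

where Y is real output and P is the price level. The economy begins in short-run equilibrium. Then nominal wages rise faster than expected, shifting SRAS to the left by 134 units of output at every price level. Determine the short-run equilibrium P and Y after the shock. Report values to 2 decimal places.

This is a negative supply shock: SRAS shifts left.
New SRAS: Y = 8P − 638.
Set AD = SRAS: 1354 − 7P = 8P − 638, so 1992 = 15P and P = 132.80.
Substituting into AD, Y = 424.40.

P = 132.80, Y = 424.40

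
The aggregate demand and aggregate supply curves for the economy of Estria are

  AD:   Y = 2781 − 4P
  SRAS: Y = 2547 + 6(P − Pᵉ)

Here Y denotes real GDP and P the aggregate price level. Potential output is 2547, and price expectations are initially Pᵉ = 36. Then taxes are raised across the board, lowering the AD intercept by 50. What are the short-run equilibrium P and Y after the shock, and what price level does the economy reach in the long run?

Short run: P = 40, Y = 2571. Long run: P = 46.

AD shifts left: new AD is Y = 2731 − 4P. With Pᵉ = 36, SRAS is Y = 2331 + 6P.
Short run: 2731 − 4P = 2331 + 6P gives 400 = 10P, so P = 40 and Y = 2731 − 4·40 = 2571.
Y = 2571 is above potential 2547; expectations adjust and SRAS shifts left until Y = 2547.
Long run: on the new AD curve, 2547 = 2731 − 4P gives P = 46.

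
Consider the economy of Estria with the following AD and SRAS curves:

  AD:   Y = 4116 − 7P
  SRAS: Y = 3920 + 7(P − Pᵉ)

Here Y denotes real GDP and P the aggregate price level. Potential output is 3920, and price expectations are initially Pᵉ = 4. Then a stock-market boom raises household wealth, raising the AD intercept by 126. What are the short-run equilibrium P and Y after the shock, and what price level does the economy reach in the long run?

AD shifts right: new AD is Y = 4242 − 7P. With Pᵉ = 4, SRAS is Y = 3892 + 7P.
Short run: 4242 − 7P = 3892 + 7P gives 350 = 14P, so P = 25 and Y = 4242 − 7·25 = 4067.
Y = 4067 is above potential 3920; expectations adjust and SRAS shifts left until Y = 3920.
Long run: on the new AD curve, 3920 = 4242 − 7P gives P = 46.

Short run: P = 25, Y = 4067. Long run: P = 46.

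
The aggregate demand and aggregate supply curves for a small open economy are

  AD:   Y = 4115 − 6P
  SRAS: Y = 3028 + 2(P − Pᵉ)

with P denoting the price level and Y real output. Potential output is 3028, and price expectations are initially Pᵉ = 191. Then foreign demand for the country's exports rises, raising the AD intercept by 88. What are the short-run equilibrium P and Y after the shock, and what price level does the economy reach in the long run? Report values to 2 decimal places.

AD shifts right: new AD is Y = 4203 − 6P. With Pᵉ = 191, SRAS is Y = 2646 + 2P.
Short run: 4203 − 6P = 2646 + 2P gives 1557 = 8P, so P = 194.63 and Y = 4203 − 6P = 3035.25.
Y = 3035.25 is above potential 3028; expectations adjust and SRAS shifts left until Y = 3028.
Long run: on the new AD curve, 3028 = 4203 − 6P gives P = 195.83.

Short run: P = 194.63, Y = 3035.25. Long run: P = 195.83.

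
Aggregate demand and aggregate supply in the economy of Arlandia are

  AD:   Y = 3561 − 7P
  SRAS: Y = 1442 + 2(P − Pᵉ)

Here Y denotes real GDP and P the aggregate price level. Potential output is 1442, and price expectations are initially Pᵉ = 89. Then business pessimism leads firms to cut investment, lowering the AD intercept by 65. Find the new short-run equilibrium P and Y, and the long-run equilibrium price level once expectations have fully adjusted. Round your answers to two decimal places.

AD shifts left: new AD is Y = 3496 − 7P. With Pᵉ = 89, SRAS is Y = 1264 + 2P.
Short run: 3496 − 7P = 1264 + 2P gives 2232 = 9P, so P = 248.00 and Y = 3496 − 7P = 1760.00.
Y = 1760.00 is above potential 1442; expectations adjust and SRAS shifts left until Y = 1442.
Long run: on the new AD curve, 1442 = 3496 − 7P gives P = 293.43.

Short run: P = 248.00, Y = 1760.00. Long run: P = 293.43.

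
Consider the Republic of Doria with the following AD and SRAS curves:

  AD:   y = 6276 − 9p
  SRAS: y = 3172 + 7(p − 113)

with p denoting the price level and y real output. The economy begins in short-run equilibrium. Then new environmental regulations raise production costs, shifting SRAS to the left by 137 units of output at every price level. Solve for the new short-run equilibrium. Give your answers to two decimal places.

p = 252.00, y = 4008.00

This is a negative supply shock: SRAS shifts left.
New SRAS: y = 2244 + 7p.
Set AD = SRAS: 6276 − 9p = 2244 + 7p, so 4032 = 16p and p = 252.00.
Substituting into AD, y = 4008.00.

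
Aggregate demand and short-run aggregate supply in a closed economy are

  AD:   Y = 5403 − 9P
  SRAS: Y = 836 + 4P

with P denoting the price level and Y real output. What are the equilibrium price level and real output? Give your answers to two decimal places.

P = 351.31, Y = 2241.23

Set AD = SRAS: 5403 − 9P = 836 + 4P, so 4567 = 13P and P = 351.31.
Substituting into AD, Y = 5403 − 9P = 2241.23.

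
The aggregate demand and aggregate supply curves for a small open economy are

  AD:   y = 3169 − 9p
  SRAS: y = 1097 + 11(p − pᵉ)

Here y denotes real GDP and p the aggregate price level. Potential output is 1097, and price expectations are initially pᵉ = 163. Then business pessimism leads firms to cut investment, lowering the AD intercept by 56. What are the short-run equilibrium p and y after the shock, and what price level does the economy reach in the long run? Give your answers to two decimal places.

AD shifts left: new AD is y = 3113 − 9p. With pᵉ = 163, SRAS is y = 11p − 696.
Short run: 3113 − 9p = 11p − 696 gives 3809 = 20p, so p = 190.45 and y = 3113 − 9p = 1398.95.
y = 1398.95 is above potential 1097; expectations adjust and SRAS shifts left until y = 1097.
Long run: on the new AD curve, 1097 = 3113 − 9p gives p = 224.00.

Short run: p = 190.45, y = 1398.95. Long run: p = 224.00.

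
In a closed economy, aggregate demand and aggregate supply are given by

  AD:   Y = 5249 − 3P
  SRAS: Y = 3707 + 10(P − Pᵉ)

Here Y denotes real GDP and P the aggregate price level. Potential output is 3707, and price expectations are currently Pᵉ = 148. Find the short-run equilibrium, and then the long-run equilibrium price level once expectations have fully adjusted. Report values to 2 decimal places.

Short run: with Pᵉ = 148, SRAS is Y = 2227 + 10P. Setting AD = SRAS gives 3022 = 13P, so P = 232.46 and Y = 5249 − 3P = 4551.62.
Output 4551.62 is above potential 3707, so over time expected prices rise and SRAS shifts left until Y returns to 3707.
Long run: Y = 3707 on the AD curve gives 3707 = 5249 − 3P, so P = 514.00.

Short run: P = 232.46, Y = 4551.62. Long run: P = 514.00.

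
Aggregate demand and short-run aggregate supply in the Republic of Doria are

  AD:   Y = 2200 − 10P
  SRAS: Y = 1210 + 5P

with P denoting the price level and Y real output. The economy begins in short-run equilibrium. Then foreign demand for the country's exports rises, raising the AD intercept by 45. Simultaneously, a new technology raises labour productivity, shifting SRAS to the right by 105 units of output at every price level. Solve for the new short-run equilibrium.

After both shocks: AD is Y = 2245 − 10P and SRAS is Y = 1315 + 5P.
Setting them equal: 930 = 15P, so P = 62.
Y = 2245 − 10·62 = 1625.

P = 62, Y = 1625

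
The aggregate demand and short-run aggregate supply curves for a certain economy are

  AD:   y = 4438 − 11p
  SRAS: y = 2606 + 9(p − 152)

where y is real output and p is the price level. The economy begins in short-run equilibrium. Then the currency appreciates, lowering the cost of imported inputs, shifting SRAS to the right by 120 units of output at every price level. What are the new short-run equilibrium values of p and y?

This is a positive supply shock: SRAS shifts right.
New SRAS: y = 1358 + 9p.
Set AD = SRAS: 4438 − 11p = 1358 + 9p, so 3080 = 20p and p = 154.
y = 4438 − 11·154 = 2744.

p = 154, y = 2744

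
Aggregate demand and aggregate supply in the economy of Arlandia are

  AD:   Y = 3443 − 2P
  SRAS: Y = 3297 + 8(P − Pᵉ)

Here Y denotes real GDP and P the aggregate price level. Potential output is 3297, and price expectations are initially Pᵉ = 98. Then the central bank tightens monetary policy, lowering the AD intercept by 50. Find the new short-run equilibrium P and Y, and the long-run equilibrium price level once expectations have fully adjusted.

AD shifts left: new AD is Y = 3393 − 2P. With Pᵉ = 98, SRAS is Y = 2513 + 8P.
Short run: 3393 − 2P = 2513 + 8P gives 880 = 10P, so P = 88 and Y = 3393 − 2·88 = 3217.
Y = 3217 is below potential 3297; expectations adjust and SRAS shifts right until Y = 3297.
Long run: on the new AD curve, 3297 = 3393 − 2P gives P = 48.

Short run: P = 88, Y = 3217. Long run: P = 48.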